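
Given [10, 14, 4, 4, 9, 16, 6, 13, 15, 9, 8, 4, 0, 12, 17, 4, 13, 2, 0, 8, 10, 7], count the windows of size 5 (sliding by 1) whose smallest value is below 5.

(10, 14, 4, 4, 9) → min 4  < 5 ✓
(14, 4, 4, 9, 16) → min 4  < 5 ✓
(4, 4, 9, 16, 6) → min 4  < 5 ✓
(4, 9, 16, 6, 13) → min 4  < 5 ✓
(9, 16, 6, 13, 15) → min 6
(16, 6, 13, 15, 9) → min 6
(6, 13, 15, 9, 8) → min 6
(13, 15, 9, 8, 4) → min 4  < 5 ✓
(15, 9, 8, 4, 0) → min 0  < 5 ✓
(9, 8, 4, 0, 12) → min 0  < 5 ✓
(8, 4, 0, 12, 17) → min 0  < 5 ✓
(4, 0, 12, 17, 4) → min 0  < 5 ✓
(0, 12, 17, 4, 13) → min 0  < 5 ✓
(12, 17, 4, 13, 2) → min 2  < 5 ✓
(17, 4, 13, 2, 0) → min 0  < 5 ✓
(4, 13, 2, 0, 8) → min 0  < 5 ✓
(13, 2, 0, 8, 10) → min 0  < 5 ✓
(2, 0, 8, 10, 7) → min 0  < 5 ✓
15 windows satisfy the condition.

15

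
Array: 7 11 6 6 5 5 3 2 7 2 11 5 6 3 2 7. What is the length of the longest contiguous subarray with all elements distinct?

6

[7] len 1
[7, 11] len 2
[7, 11, 6] len 3
[6] len 1
[6, 5] len 2
[5] len 1
[5, 3] len 2
[5, 3, 2] len 3
[5, 3, 2, 7] len 4
[7, 2] len 2
[7, 2, 11] len 3
[7, 2, 11, 5] len 4
[7, 2, 11, 5, 6] len 5
[7, 2, 11, 5, 6, 3] len 6
[11, 5, 6, 3, 2] len 5
[11, 5, 6, 3, 2, 7] len 6
Longest all-distinct length: 6.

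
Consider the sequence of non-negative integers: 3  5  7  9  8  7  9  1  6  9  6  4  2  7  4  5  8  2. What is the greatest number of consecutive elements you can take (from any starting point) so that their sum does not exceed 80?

14

add 3: [3] sum 3, len 1
add 5: [3, 5] sum 8, len 2
add 7: [3, 5, 7] sum 15, len 3
add 9: [3, 5, 7, 9] sum 24, len 4
add 8: [3, 5, 7, 9, 8] sum 32, len 5
add 7: [3, 5, 7, 9, 8, 7] sum 39, len 6
add 9: [3, 5, 7, 9, 8, 7, 9] sum 48, len 7
add 1: [3, 5, 7, 9, 8, 7, 9, 1] sum 49, len 8
add 6: [3, 5, 7, 9, 8, 7, 9, 1, 6] sum 55, len 9
add 9: [3, 5, 7, 9, 8, 7, 9, 1, 6, 9] sum 64, len 10
add 6: [3, 5, 7, 9, 8, 7, 9, 1, 6, 9, 6] sum 70, len 11
add 4: [3, 5, 7, 9, 8, 7, 9, 1, 6, 9, 6, 4] sum 74, len 12
add 2: [3, 5, 7, 9, 8, 7, 9, 1, 6, 9, 6, 4, 2] sum 76, len 13
add 7: [5, 7, 9, 8, 7, 9, 1, 6, 9, 6, 4, 2, 7] sum 80, len 13
add 4: [7, 9, 8, 7, 9, 1, 6, 9, 6, 4, 2, 7, 4] sum 79, len 13
add 5: [9, 8, 7, 9, 1, 6, 9, 6, 4, 2, 7, 4, 5] sum 77, len 13
add 8: [8, 7, 9, 1, 6, 9, 6, 4, 2, 7, 4, 5, 8] sum 76, len 13
add 2: [8, 7, 9, 1, 6, 9, 6, 4, 2, 7, 4, 5, 8, 2] sum 78, len 14
Longest length seen: 14.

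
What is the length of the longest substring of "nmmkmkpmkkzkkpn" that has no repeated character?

add n: [n] len 1
add m: [n, m] len 2
add m (repeat m, move left end past it): [m] len 1
add k: [m, k] len 2
add m (repeat m, move left end past it): [k, m] len 2
add k (repeat k, move left end past it): [m, k] len 2
add p: [m, k, p] len 3
add m (repeat m, move left end past it): [k, p, m] len 3
add k (repeat k, move left end past it): [p, m, k] len 3
add k (repeat k, move left end past it): [k] len 1
add z: [k, z] len 2
add k (repeat k, move left end past it): [z, k] len 2
add k (repeat k, move left end past it): [k] len 1
add p: [k, p] len 2
add n: [k, p, n] len 3
Longest all-distinct length: 3.

3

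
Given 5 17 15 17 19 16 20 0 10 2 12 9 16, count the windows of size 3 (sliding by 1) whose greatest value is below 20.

(5, 17, 15) → max 17  < 20 ✓
(17, 15, 17) → max 17  < 20 ✓
(15, 17, 19) → max 19  < 20 ✓
(17, 19, 16) → max 19  < 20 ✓
(19, 16, 20) → max 20
(16, 20, 0) → max 20
(20, 0, 10) → max 20
(0, 10, 2) → max 10  < 20 ✓
(10, 2, 12) → max 12  < 20 ✓
(2, 12, 9) → max 12  < 20 ✓
(12, 9, 16) → max 16  < 20 ✓
8 windows satisfy the condition.

8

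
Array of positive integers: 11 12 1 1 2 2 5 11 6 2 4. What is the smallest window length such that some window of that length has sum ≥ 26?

Extend right; whenever the sum reaches 26, record the length and shrink from the left:
add 11: running sum 11 < 26
add 12: running sum 23 < 26
add 1: running sum 24 < 26
add 1: running sum 25 < 26
end 4: [11, 12, 1, 1, 2] sum 27, len 5
end 5: [11, 12, 1, 1, 2, 2] sum 29, len 6
end 6: [11, 12, 1, 1, 2, 2, 5] sum 34, len 7
end 7: [12, 1, 1, 2, 2, 5, 11] sum 34, len 7
end 8: [2, 2, 5, 11, 6] sum 26, len 5
end 9: [2, 5, 11, 6, 2] sum 26, len 5
end 10: [5, 11, 6, 2, 4] sum 28, len 5
Shortest qualifying length: 5.

5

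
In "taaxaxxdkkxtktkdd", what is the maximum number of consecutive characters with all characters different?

add t: [t] len 1
add a: [t, a] len 2
add a (repeat a, move left end past it): [a] len 1
add x: [a, x] len 2
add a (repeat a, move left end past it): [x, a] len 2
add x (repeat x, move left end past it): [a, x] len 2
add x (repeat x, move left end past it): [x] len 1
add d: [x, d] len 2
add k: [x, d, k] len 3
add k (repeat k, move left end past it): [k] len 1
add x: [k, x] len 2
add t: [k, x, t] len 3
add k (repeat k, move left end past it): [x, t, k] len 3
add t (repeat t, move left end past it): [k, t] len 2
add k (repeat k, move left end past it): [t, k] len 2
add d: [t, k, d] len 3
add d (repeat d, move left end past it): [d] len 1
Longest all-distinct length: 3.

3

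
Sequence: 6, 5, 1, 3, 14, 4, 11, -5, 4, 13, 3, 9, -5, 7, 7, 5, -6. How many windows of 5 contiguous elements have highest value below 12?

3

6 5 1 3 14 → max 14
5 1 3 14 4 → max 14
1 3 14 4 11 → max 14
3 14 4 11 -5 → max 14
14 4 11 -5 4 → max 14
4 11 -5 4 13 → max 13
11 -5 4 13 3 → max 13
-5 4 13 3 9 → max 13
4 13 3 9 -5 → max 13
13 3 9 -5 7 → max 13
3 9 -5 7 7 → max 9  < 12 ✓
9 -5 7 7 5 → max 9  < 12 ✓
-5 7 7 5 -6 → max 7  < 12 ✓
3 windows satisfy the condition.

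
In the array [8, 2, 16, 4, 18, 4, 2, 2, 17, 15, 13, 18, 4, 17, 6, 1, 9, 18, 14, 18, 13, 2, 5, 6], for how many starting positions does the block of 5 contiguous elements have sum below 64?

15

[8, 2, 16, 4, 18] → sum 48  < 64 ✓
[2, 16, 4, 18, 4] → sum 44  < 64 ✓
[16, 4, 18, 4, 2] → sum 44  < 64 ✓
[4, 18, 4, 2, 2] → sum 30  < 64 ✓
[18, 4, 2, 2, 17] → sum 43  < 64 ✓
[4, 2, 2, 17, 15] → sum 40  < 64 ✓
[2, 2, 17, 15, 13] → sum 49  < 64 ✓
[2, 17, 15, 13, 18] → sum 65
[17, 15, 13, 18, 4] → sum 67
[15, 13, 18, 4, 17] → sum 67
[13, 18, 4, 17, 6] → sum 58  < 64 ✓
[18, 4, 17, 6, 1] → sum 46  < 64 ✓
[4, 17, 6, 1, 9] → sum 37  < 64 ✓
[17, 6, 1, 9, 18] → sum 51  < 64 ✓
[6, 1, 9, 18, 14] → sum 48  < 64 ✓
[1, 9, 18, 14, 18] → sum 60  < 64 ✓
[9, 18, 14, 18, 13] → sum 72
[18, 14, 18, 13, 2] → sum 65
[14, 18, 13, 2, 5] → sum 52  < 64 ✓
[18, 13, 2, 5, 6] → sum 44  < 64 ✓
15 windows satisfy the condition.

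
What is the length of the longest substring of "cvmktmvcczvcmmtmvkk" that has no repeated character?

5

[c] len 1
[c, v] len 2
[c, v, m] len 3
[c, v, m, k] len 4
[c, v, m, k, t] len 5
[k, t, m] len 3
[k, t, m, v] len 4
[k, t, m, v, c] len 5
[c] len 1
[c, z] len 2
[c, z, v] len 3
[z, v, c] len 3
[z, v, c, m] len 4
[m] len 1
[m, t] len 2
[t, m] len 2
[t, m, v] len 3
[t, m, v, k] len 4
[k] len 1
Longest all-distinct length: 5.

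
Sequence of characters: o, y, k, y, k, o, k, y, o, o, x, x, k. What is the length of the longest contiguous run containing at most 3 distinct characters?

add o: window [o] (1 distinct), len 1
add y: window [o, y] (2 distinct), len 2
add k: window [o, y, k] (3 distinct), len 3
add y: window [o, y, k, y] (3 distinct), len 4
add k: window [o, y, k, y, k] (3 distinct), len 5
add o: window [o, y, k, y, k, o] (3 distinct), len 6
add k: window [o, y, k, y, k, o, k] (3 distinct), len 7
add y: window [o, y, k, y, k, o, k, y] (3 distinct), len 8
add o: window [o, y, k, y, k, o, k, y, o] (3 distinct), len 9
add o: window [o, y, k, y, k, o, k, y, o, o] (3 distinct), len 10
add x: window [y, o, o, x] (3 distinct), len 4
add x: window [y, o, o, x, x] (3 distinct), len 5
add k: window [o, o, x, x, k] (3 distinct), len 5
Longest length with ≤3 distinct: 10.

10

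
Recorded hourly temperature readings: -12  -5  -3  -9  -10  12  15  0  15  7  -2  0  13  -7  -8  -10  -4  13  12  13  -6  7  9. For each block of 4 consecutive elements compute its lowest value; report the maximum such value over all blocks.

0

[-12, -5, -3, -9] → min -12
[-5, -3, -9, -10] → min -10
[-3, -9, -10, 12] → min -10
[-9, -10, 12, 15] → min -10
[-10, 12, 15, 0] → min -10
[12, 15, 0, 15] → min 0
[15, 0, 15, 7] → min 0
[0, 15, 7, -2] → min -2
[15, 7, -2, 0] → min -2
[7, -2, 0, 13] → min -2
[-2, 0, 13, -7] → min -7
[0, 13, -7, -8] → min -8
[13, -7, -8, -10] → min -10
[-7, -8, -10, -4] → min -10
[-8, -10, -4, 13] → min -10
[-10, -4, 13, 12] → min -10
[-4, 13, 12, 13] → min -4
[13, 12, 13, -6] → min -6
[12, 13, -6, 7] → min -6
[13, -6, 7, 9] → min -6
Maximum of these is 0.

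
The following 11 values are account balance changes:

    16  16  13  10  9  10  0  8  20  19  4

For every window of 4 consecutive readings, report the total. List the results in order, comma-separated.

55, 48, 42, 29, 27, 38, 47, 51

[16, 16, 13, 10] → sum 55
[16, 13, 10, 9] → sum 48
[13, 10, 9, 10] → sum 42
[10, 9, 10, 0] → sum 29
[9, 10, 0, 8] → sum 27
[10, 0, 8, 20] → sum 38
[0, 8, 20, 19] → sum 47
[8, 20, 19, 4] → sum 51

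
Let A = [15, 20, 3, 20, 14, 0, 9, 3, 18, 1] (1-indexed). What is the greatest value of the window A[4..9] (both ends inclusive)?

Elements at indices 4..9: 20, 14, 0, 9, 3, 18
max(20, 14, 0, 9, 3, 18) = 20

20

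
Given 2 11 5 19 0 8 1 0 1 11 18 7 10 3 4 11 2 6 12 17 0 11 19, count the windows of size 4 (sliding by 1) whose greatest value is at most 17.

2 11 5 19 → max 19
11 5 19 0 → max 19
5 19 0 8 → max 19
19 0 8 1 → max 19
0 8 1 0 → max 8  ≤ 17 ✓
8 1 0 1 → max 8  ≤ 17 ✓
1 0 1 11 → max 11  ≤ 17 ✓
0 1 11 18 → max 18
1 11 18 7 → max 18
11 18 7 10 → max 18
18 7 10 3 → max 18
7 10 3 4 → max 10  ≤ 17 ✓
10 3 4 11 → max 11  ≤ 17 ✓
3 4 11 2 → max 11  ≤ 17 ✓
4 11 2 6 → max 11  ≤ 17 ✓
11 2 6 12 → max 12  ≤ 17 ✓
2 6 12 17 → max 17  ≤ 17 ✓
6 12 17 0 → max 17  ≤ 17 ✓
12 17 0 11 → max 17  ≤ 17 ✓
17 0 11 19 → max 19
11 windows satisfy the condition.

11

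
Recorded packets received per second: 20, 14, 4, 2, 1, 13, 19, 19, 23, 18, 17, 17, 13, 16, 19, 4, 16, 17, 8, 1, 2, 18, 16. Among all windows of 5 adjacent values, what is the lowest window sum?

20 14 4 2 1 → sum 41
14 4 2 1 13 → sum 34
4 2 1 13 19 → sum 39
2 1 13 19 19 → sum 54
1 13 19 19 23 → sum 75
13 19 19 23 18 → sum 92
19 19 23 18 17 → sum 96
19 23 18 17 17 → sum 94
23 18 17 17 13 → sum 88
18 17 17 13 16 → sum 81
17 17 13 16 19 → sum 82
17 13 16 19 4 → sum 69
13 16 19 4 16 → sum 68
16 19 4 16 17 → sum 72
19 4 16 17 8 → sum 64
4 16 17 8 1 → sum 46
16 17 8 1 2 → sum 44
17 8 1 2 18 → sum 46
8 1 2 18 16 → sum 45
Lowest of these is 34.

34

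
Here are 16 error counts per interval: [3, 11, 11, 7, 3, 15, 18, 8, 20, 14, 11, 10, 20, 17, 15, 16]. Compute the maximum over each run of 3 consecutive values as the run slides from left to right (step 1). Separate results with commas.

11, 11, 11, 15, 18, 18, 20, 20, 20, 14, 20, 20, 20, 17

[3, 11, 11] → max 11
[11, 11, 7] → max 11
[11, 7, 3] → max 11
[7, 3, 15] → max 15
[3, 15, 18] → max 18
[15, 18, 8] → max 18
[18, 8, 20] → max 20
[8, 20, 14] → max 20
[20, 14, 11] → max 20
[14, 11, 10] → max 14
[11, 10, 20] → max 20
[10, 20, 17] → max 20
[20, 17, 15] → max 20
[17, 15, 16] → max 17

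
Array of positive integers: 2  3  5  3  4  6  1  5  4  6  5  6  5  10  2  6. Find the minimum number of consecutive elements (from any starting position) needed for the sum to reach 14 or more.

2

Extend right; whenever the sum reaches 14, record the length and shrink from the left:
add 2: running sum 2 < 14
add 3: running sum 5 < 14
add 5: running sum 10 < 14
add 3: running sum 13 < 14
end 4: [3, 5, 3, 4] sum 15, len 4
end 5: [5, 3, 4, 6] sum 18, len 4
end 6: [3, 4, 6, 1] sum 14, len 4
end 7: [4, 6, 1, 5] sum 16, len 4
end 8: [6, 1, 5, 4] sum 16, len 4
end 9: [5, 4, 6] sum 15, len 3
end 10: [4, 6, 5] sum 15, len 3
end 11: [6, 5, 6] sum 17, len 3
end 12: [5, 6, 5] sum 16, len 3
end 13: [5, 10] sum 15, len 2
end 14: [5, 10, 2] sum 17, len 3
end 15: [10, 2, 6] sum 18, len 3
Shortest qualifying length: 2.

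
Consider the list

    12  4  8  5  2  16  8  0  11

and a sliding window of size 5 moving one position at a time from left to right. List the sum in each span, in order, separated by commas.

[12, 4, 8, 5, 2] → sum 31
[4, 8, 5, 2, 16] → sum 35
[8, 5, 2, 16, 8] → sum 39
[5, 2, 16, 8, 0] → sum 31
[2, 16, 8, 0, 11] → sum 37

31, 35, 39, 31, 37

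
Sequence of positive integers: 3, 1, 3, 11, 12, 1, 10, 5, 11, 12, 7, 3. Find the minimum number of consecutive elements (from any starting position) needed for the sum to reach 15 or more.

2

add 3: running sum 3 < 15
add 1: running sum 4 < 15
add 3: running sum 7 < 15
end 3: [1, 3, 11] sum 15, len 3
end 4: [11, 12] sum 23, len 2
end 5: [11, 12, 1] sum 24, len 3
end 6: [12, 1, 10] sum 23, len 3
end 7: [10, 5] sum 15, len 2
end 8: [5, 11] sum 16, len 2
end 9: [11, 12] sum 23, len 2
end 10: [12, 7] sum 19, len 2
end 11: [12, 7, 3] sum 22, len 3
Shortest qualifying length: 2.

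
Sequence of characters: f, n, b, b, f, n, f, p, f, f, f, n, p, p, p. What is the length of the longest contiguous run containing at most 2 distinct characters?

5

add f: window [f] (1 distinct), len 1
add n: window [f, n] (2 distinct), len 2
add b: window [n, b] (2 distinct), len 2
add b: window [n, b, b] (2 distinct), len 3
add f: window [b, b, f] (2 distinct), len 3
add n: window [f, n] (2 distinct), len 2
add f: window [f, n, f] (2 distinct), len 3
add p: window [f, p] (2 distinct), len 2
add f: window [f, p, f] (2 distinct), len 3
add f: window [f, p, f, f] (2 distinct), len 4
add f: window [f, p, f, f, f] (2 distinct), len 5
add n: window [f, f, f, n] (2 distinct), len 4
add p: window [n, p] (2 distinct), len 2
add p: window [n, p, p] (2 distinct), len 3
add p: window [n, p, p, p] (2 distinct), len 4
Longest length with ≤2 distinct: 5.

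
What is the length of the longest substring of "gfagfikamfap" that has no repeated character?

6

add g: [g] len 1
add f: [g, f] len 2
add a: [g, f, a] len 3
add g (repeat g, move left end past it): [f, a, g] len 3
add f (repeat f, move left end past it): [a, g, f] len 3
add i: [a, g, f, i] len 4
add k: [a, g, f, i, k] len 5
add a (repeat a, move left end past it): [g, f, i, k, a] len 5
add m: [g, f, i, k, a, m] len 6
add f (repeat f, move left end past it): [i, k, a, m, f] len 5
add a (repeat a, move left end past it): [m, f, a] len 3
add p: [m, f, a, p] len 4
Longest all-distinct length: 6.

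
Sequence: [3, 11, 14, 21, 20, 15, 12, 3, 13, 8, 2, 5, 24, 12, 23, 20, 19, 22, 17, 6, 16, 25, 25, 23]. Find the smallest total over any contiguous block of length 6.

43

(3, 11, 14, 21, 20, 15) → sum 84
(11, 14, 21, 20, 15, 12) → sum 93
(14, 21, 20, 15, 12, 3) → sum 85
(21, 20, 15, 12, 3, 13) → sum 84
(20, 15, 12, 3, 13, 8) → sum 71
(15, 12, 3, 13, 8, 2) → sum 53
(12, 3, 13, 8, 2, 5) → sum 43
(3, 13, 8, 2, 5, 24) → sum 55
(13, 8, 2, 5, 24, 12) → sum 64
(8, 2, 5, 24, 12, 23) → sum 74
(2, 5, 24, 12, 23, 20) → sum 86
(5, 24, 12, 23, 20, 19) → sum 103
(24, 12, 23, 20, 19, 22) → sum 120
(12, 23, 20, 19, 22, 17) → sum 113
(23, 20, 19, 22, 17, 6) → sum 107
(20, 19, 22, 17, 6, 16) → sum 100
(19, 22, 17, 6, 16, 25) → sum 105
(22, 17, 6, 16, 25, 25) → sum 111
(17, 6, 16, 25, 25, 23) → sum 112
Smallest of these is 43.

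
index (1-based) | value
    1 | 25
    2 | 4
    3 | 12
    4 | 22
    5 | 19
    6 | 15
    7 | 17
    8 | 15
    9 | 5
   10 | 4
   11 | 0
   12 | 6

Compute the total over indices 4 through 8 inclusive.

Elements at indices 4..8: 22, 19, 15, 17, 15
sum(22, 19, 15, 17, 15) = 88

88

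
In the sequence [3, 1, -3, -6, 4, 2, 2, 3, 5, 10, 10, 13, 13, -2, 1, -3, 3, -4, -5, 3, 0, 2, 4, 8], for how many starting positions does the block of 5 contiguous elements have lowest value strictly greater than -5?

11

(3, 1, -3, -6, 4) → min -6
(1, -3, -6, 4, 2) → min -6
(-3, -6, 4, 2, 2) → min -6
(-6, 4, 2, 2, 3) → min -6
(4, 2, 2, 3, 5) → min 2  > -5 ✓
(2, 2, 3, 5, 10) → min 2  > -5 ✓
(2, 3, 5, 10, 10) → min 2  > -5 ✓
(3, 5, 10, 10, 13) → min 3  > -5 ✓
(5, 10, 10, 13, 13) → min 5  > -5 ✓
(10, 10, 13, 13, -2) → min -2  > -5 ✓
(10, 13, 13, -2, 1) → min -2  > -5 ✓
(13, 13, -2, 1, -3) → min -3  > -5 ✓
(13, -2, 1, -3, 3) → min -3  > -5 ✓
(-2, 1, -3, 3, -4) → min -4  > -5 ✓
(1, -3, 3, -4, -5) → min -5
(-3, 3, -4, -5, 3) → min -5
(3, -4, -5, 3, 0) → min -5
(-4, -5, 3, 0, 2) → min -5
(-5, 3, 0, 2, 4) → min -5
(3, 0, 2, 4, 8) → min 0  > -5 ✓
11 windows satisfy the condition.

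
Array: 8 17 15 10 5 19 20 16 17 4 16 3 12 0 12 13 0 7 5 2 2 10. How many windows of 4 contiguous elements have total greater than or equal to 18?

[8, 17, 15, 10] → sum 50  ≥ 18 ✓
[17, 15, 10, 5] → sum 47  ≥ 18 ✓
[15, 10, 5, 19] → sum 49  ≥ 18 ✓
[10, 5, 19, 20] → sum 54  ≥ 18 ✓
[5, 19, 20, 16] → sum 60  ≥ 18 ✓
[19, 20, 16, 17] → sum 72  ≥ 18 ✓
[20, 16, 17, 4] → sum 57  ≥ 18 ✓
[16, 17, 4, 16] → sum 53  ≥ 18 ✓
[17, 4, 16, 3] → sum 40  ≥ 18 ✓
[4, 16, 3, 12] → sum 35  ≥ 18 ✓
[16, 3, 12, 0] → sum 31  ≥ 18 ✓
[3, 12, 0, 12] → sum 27  ≥ 18 ✓
[12, 0, 12, 13] → sum 37  ≥ 18 ✓
[0, 12, 13, 0] → sum 25  ≥ 18 ✓
[12, 13, 0, 7] → sum 32  ≥ 18 ✓
[13, 0, 7, 5] → sum 25  ≥ 18 ✓
[0, 7, 5, 2] → sum 14
[7, 5, 2, 2] → sum 16
[5, 2, 2, 10] → sum 19  ≥ 18 ✓
17 windows satisfy the condition.

17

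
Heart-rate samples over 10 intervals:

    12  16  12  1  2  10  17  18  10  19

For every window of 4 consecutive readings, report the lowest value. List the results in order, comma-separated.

12 16 12 1 → min 1
16 12 1 2 → min 1
12 1 2 10 → min 1
1 2 10 17 → min 1
2 10 17 18 → min 2
10 17 18 10 → min 10
17 18 10 19 → min 10

1, 1, 1, 1, 2, 10, 10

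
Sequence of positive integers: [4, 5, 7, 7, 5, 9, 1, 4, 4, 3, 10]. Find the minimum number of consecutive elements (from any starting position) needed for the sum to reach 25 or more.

4

add 4: running sum 4 < 25
add 5: running sum 9 < 25
add 7: running sum 16 < 25
add 7: running sum 23 < 25
end 4: [4, 5, 7, 7, 5] sum 28, len 5
end 5: [7, 7, 5, 9] sum 28, len 4
end 6: [7, 7, 5, 9, 1] sum 29, len 5
end 7: [7, 5, 9, 1, 4] sum 26, len 5
end 8: [7, 5, 9, 1, 4, 4] sum 30, len 6
end 9: [5, 9, 1, 4, 4, 3] sum 26, len 6
end 10: [9, 1, 4, 4, 3, 10] sum 31, len 6
Shortest qualifying length: 4.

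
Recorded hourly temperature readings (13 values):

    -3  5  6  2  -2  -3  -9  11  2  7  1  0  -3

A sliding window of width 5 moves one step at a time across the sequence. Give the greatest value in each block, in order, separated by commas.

Sliding a size-5 window across the 13 values:
(-3, 5, 6, 2, -2) → max 6
(5, 6, 2, -2, -3) → max 6
(6, 2, -2, -3, -9) → max 6
(2, -2, -3, -9, 11) → max 11
(-2, -3, -9, 11, 2) → max 11
(-3, -9, 11, 2, 7) → max 11
(-9, 11, 2, 7, 1) → max 11
(11, 2, 7, 1, 0) → max 11
(2, 7, 1, 0, -3) → max 7

6, 6, 6, 11, 11, 11, 11, 11, 7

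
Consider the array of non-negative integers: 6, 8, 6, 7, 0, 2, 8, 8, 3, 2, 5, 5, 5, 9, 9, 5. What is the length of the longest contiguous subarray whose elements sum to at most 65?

13

add 6: [6] sum 6, len 1
add 8: [6, 8] sum 14, len 2
add 6: [6, 8, 6] sum 20, len 3
add 7: [6, 8, 6, 7] sum 27, len 4
add 0: [6, 8, 6, 7, 0] sum 27, len 5
add 2: [6, 8, 6, 7, 0, 2] sum 29, len 6
add 8: [6, 8, 6, 7, 0, 2, 8] sum 37, len 7
add 8: [6, 8, 6, 7, 0, 2, 8, 8] sum 45, len 8
add 3: [6, 8, 6, 7, 0, 2, 8, 8, 3] sum 48, len 9
add 2: [6, 8, 6, 7, 0, 2, 8, 8, 3, 2] sum 50, len 10
add 5: [6, 8, 6, 7, 0, 2, 8, 8, 3, 2, 5] sum 55, len 11
add 5: [6, 8, 6, 7, 0, 2, 8, 8, 3, 2, 5, 5] sum 60, len 12
add 5: [6, 8, 6, 7, 0, 2, 8, 8, 3, 2, 5, 5, 5] sum 65, len 13
add 9: [6, 7, 0, 2, 8, 8, 3, 2, 5, 5, 5, 9] sum 60, len 12
add 9: [7, 0, 2, 8, 8, 3, 2, 5, 5, 5, 9, 9] sum 63, len 12
add 5: [0, 2, 8, 8, 3, 2, 5, 5, 5, 9, 9, 5] sum 61, len 12
Longest length seen: 13.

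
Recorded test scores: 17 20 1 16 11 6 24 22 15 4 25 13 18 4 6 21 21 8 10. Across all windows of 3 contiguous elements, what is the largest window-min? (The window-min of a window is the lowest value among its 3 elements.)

Each size-3 window and its min:
(17, 20, 1) → min 1
(20, 1, 16) → min 1
(1, 16, 11) → min 1
(16, 11, 6) → min 6
(11, 6, 24) → min 6
(6, 24, 22) → min 6
(24, 22, 15) → min 15
(22, 15, 4) → min 4
(15, 4, 25) → min 4
(4, 25, 13) → min 4
(25, 13, 18) → min 13
(13, 18, 4) → min 4
(18, 4, 6) → min 4
(4, 6, 21) → min 4
(6, 21, 21) → min 6
(21, 21, 8) → min 8
(21, 8, 10) → min 8
Largest of these is 15.

15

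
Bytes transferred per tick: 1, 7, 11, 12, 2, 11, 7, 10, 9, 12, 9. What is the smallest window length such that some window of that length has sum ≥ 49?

5

add 1: running sum 1 < 49
add 7: running sum 8 < 49
add 11: running sum 19 < 49
add 12: running sum 31 < 49
add 2: running sum 33 < 49
add 11: running sum 44 < 49
end 6: [7, 11, 12, 2, 11, 7] sum 50, len 6
end 7: [11, 12, 2, 11, 7, 10] sum 53, len 6
end 8: [12, 2, 11, 7, 10, 9] sum 51, len 6
end 9: [11, 7, 10, 9, 12] sum 49, len 5
end 10: [11, 7, 10, 9, 12, 9] sum 58, len 6
Shortest qualifying length: 5.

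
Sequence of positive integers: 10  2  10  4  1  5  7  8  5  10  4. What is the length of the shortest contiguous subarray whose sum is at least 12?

Extend right; whenever the sum reaches 12, record the length and shrink from the left:
add 10: running sum 10 < 12
add 2: shortest ending here [10, 2] sum 12, len 2
add 10: shortest ending here [2, 10] sum 12, len 2
add 4: shortest ending here [10, 4] sum 14, len 2
add 1: shortest ending here [10, 4, 1] sum 15, len 3
add 5: shortest ending here [10, 4, 1, 5] sum 20, len 4
add 7: shortest ending here [5, 7] sum 12, len 2
add 8: shortest ending here [7, 8] sum 15, len 2
add 5: shortest ending here [8, 5] sum 13, len 2
add 10: shortest ending here [5, 10] sum 15, len 2
add 4: shortest ending here [10, 4] sum 14, len 2
Shortest qualifying length: 2.

2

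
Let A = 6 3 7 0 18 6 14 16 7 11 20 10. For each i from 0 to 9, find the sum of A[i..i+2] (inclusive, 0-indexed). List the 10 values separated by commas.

(6, 3, 7) → sum 16
(3, 7, 0) → sum 10
(7, 0, 18) → sum 25
(0, 18, 6) → sum 24
(18, 6, 14) → sum 38
(6, 14, 16) → sum 36
(14, 16, 7) → sum 37
(16, 7, 11) → sum 34
(7, 11, 20) → sum 38
(11, 20, 10) → sum 41

16, 10, 25, 24, 38, 36, 37, 34, 38, 41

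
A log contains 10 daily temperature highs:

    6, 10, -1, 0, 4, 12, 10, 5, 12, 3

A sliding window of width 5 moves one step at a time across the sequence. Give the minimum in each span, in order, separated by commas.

6 10 -1 0 4 → min -1
10 -1 0 4 12 → min -1
-1 0 4 12 10 → min -1
0 4 12 10 5 → min 0
4 12 10 5 12 → min 4
12 10 5 12 3 → min 3

-1, -1, -1, 0, 4, 3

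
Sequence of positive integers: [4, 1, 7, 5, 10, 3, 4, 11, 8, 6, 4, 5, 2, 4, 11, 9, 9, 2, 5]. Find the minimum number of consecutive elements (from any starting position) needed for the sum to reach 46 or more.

7

add 4: running sum 4 < 46
add 1: running sum 5 < 46
add 7: running sum 12 < 46
add 5: running sum 17 < 46
add 10: running sum 27 < 46
add 3: running sum 30 < 46
add 4: running sum 34 < 46
add 11: running sum 45 < 46
end 8: [7, 5, 10, 3, 4, 11, 8] sum 48, len 7
end 9: [5, 10, 3, 4, 11, 8, 6] sum 47, len 7
end 10: [10, 3, 4, 11, 8, 6, 4] sum 46, len 7
end 11: [10, 3, 4, 11, 8, 6, 4, 5] sum 51, len 8
end 12: [10, 3, 4, 11, 8, 6, 4, 5, 2] sum 53, len 9
end 13: [3, 4, 11, 8, 6, 4, 5, 2, 4] sum 47, len 9
end 14: [11, 8, 6, 4, 5, 2, 4, 11] sum 51, len 8
end 15: [8, 6, 4, 5, 2, 4, 11, 9] sum 49, len 8
end 16: [6, 4, 5, 2, 4, 11, 9, 9] sum 50, len 8
end 17: [4, 5, 2, 4, 11, 9, 9, 2] sum 46, len 8
end 18: [5, 2, 4, 11, 9, 9, 2, 5] sum 47, len 8
Shortest qualifying length: 7.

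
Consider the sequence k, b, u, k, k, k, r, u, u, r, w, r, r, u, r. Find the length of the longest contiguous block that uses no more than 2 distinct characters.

4

add k: window [k] (1 distinct), len 1
add b: window [k, b] (2 distinct), len 2
add u: window [b, u] (2 distinct), len 2
add k: window [u, k] (2 distinct), len 2
add k: window [u, k, k] (2 distinct), len 3
add k: window [u, k, k, k] (2 distinct), len 4
add r: window [k, k, k, r] (2 distinct), len 4
add u: window [r, u] (2 distinct), len 2
add u: window [r, u, u] (2 distinct), len 3
add r: window [r, u, u, r] (2 distinct), len 4
add w: window [r, w] (2 distinct), len 2
add r: window [r, w, r] (2 distinct), len 3
add r: window [r, w, r, r] (2 distinct), len 4
add u: window [r, r, u] (2 distinct), len 3
add r: window [r, r, u, r] (2 distinct), len 4
Longest length with ≤2 distinct: 4.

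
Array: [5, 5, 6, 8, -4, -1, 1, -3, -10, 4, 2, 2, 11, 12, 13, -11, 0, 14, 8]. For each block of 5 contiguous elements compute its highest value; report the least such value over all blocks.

[5, 5, 6, 8, -4] → max 8
[5, 6, 8, -4, -1] → max 8
[6, 8, -4, -1, 1] → max 8
[8, -4, -1, 1, -3] → max 8
[-4, -1, 1, -3, -10] → max 1
[-1, 1, -3, -10, 4] → max 4
[1, -3, -10, 4, 2] → max 4
[-3, -10, 4, 2, 2] → max 4
[-10, 4, 2, 2, 11] → max 11
[4, 2, 2, 11, 12] → max 12
[2, 2, 11, 12, 13] → max 13
[2, 11, 12, 13, -11] → max 13
[11, 12, 13, -11, 0] → max 13
[12, 13, -11, 0, 14] → max 14
[13, -11, 0, 14, 8] → max 14
Least of these is 1.

1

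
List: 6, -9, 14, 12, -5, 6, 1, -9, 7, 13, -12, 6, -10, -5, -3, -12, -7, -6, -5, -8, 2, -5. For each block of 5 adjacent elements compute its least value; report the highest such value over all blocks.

-5

(6, -9, 14, 12, -5) → min -9
(-9, 14, 12, -5, 6) → min -9
(14, 12, -5, 6, 1) → min -5
(12, -5, 6, 1, -9) → min -9
(-5, 6, 1, -9, 7) → min -9
(6, 1, -9, 7, 13) → min -9
(1, -9, 7, 13, -12) → min -12
(-9, 7, 13, -12, 6) → min -12
(7, 13, -12, 6, -10) → min -12
(13, -12, 6, -10, -5) → min -12
(-12, 6, -10, -5, -3) → min -12
(6, -10, -5, -3, -12) → min -12
(-10, -5, -3, -12, -7) → min -12
(-5, -3, -12, -7, -6) → min -12
(-3, -12, -7, -6, -5) → min -12
(-12, -7, -6, -5, -8) → min -12
(-7, -6, -5, -8, 2) → min -8
(-6, -5, -8, 2, -5) → min -8
Highest of these is -5.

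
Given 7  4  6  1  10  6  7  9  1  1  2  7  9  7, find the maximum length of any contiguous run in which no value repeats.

5

add 7: [7] len 1
add 4: [7, 4] len 2
add 6: [7, 4, 6] len 3
add 1: [7, 4, 6, 1] len 4
add 10: [7, 4, 6, 1, 10] len 5
add 6 (repeat 6, move left end past it): [1, 10, 6] len 3
add 7: [1, 10, 6, 7] len 4
add 9: [1, 10, 6, 7, 9] len 5
add 1 (repeat 1, move left end past it): [10, 6, 7, 9, 1] len 5
add 1 (repeat 1, move left end past it): [1] len 1
add 2: [1, 2] len 2
add 7: [1, 2, 7] len 3
add 9: [1, 2, 7, 9] len 4
add 7 (repeat 7, move left end past it): [9, 7] len 2
Longest all-distinct length: 5.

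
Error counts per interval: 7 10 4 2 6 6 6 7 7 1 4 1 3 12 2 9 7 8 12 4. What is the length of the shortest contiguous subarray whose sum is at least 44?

add 7: running sum 7 < 44
add 10: running sum 17 < 44
add 4: running sum 21 < 44
add 2: running sum 23 < 44
add 6: running sum 29 < 44
add 6: running sum 35 < 44
add 6: running sum 41 < 44
end 7: [7, 10, 4, 2, 6, 6, 6, 7] sum 48, len 8
end 8: [10, 4, 2, 6, 6, 6, 7, 7] sum 48, len 8
end 9: [10, 4, 2, 6, 6, 6, 7, 7, 1] sum 49, len 9
end 10: [10, 4, 2, 6, 6, 6, 7, 7, 1, 4] sum 53, len 10
end 11: [4, 2, 6, 6, 6, 7, 7, 1, 4, 1] sum 44, len 10
end 12: [4, 2, 6, 6, 6, 7, 7, 1, 4, 1, 3] sum 47, len 11
end 13: [6, 6, 7, 7, 1, 4, 1, 3, 12] sum 47, len 9
end 14: [6, 6, 7, 7, 1, 4, 1, 3, 12, 2] sum 49, len 10
end 15: [7, 7, 1, 4, 1, 3, 12, 2, 9] sum 46, len 9
end 16: [7, 1, 4, 1, 3, 12, 2, 9, 7] sum 46, len 9
end 17: [4, 1, 3, 12, 2, 9, 7, 8] sum 46, len 8
end 18: [12, 2, 9, 7, 8, 12] sum 50, len 6
end 19: [12, 2, 9, 7, 8, 12, 4] sum 54, len 7
Shortest qualifying length: 6.

6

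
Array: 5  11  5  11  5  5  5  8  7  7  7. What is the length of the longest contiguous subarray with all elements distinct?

[5] len 1
[5, 11] len 2
[11, 5] len 2
[5, 11] len 2
[11, 5] len 2
[5] len 1
[5] len 1
[5, 8] len 2
[5, 8, 7] len 3
[7] len 1
[7] len 1
Longest all-distinct length: 3.

3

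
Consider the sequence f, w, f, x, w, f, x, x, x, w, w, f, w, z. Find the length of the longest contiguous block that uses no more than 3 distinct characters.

13

[f] 1 distinct, len 1
[f, w] 2 distinct, len 2
[f, w, f] 2 distinct, len 3
[f, w, f, x] 3 distinct, len 4
[f, w, f, x, w] 3 distinct, len 5
[f, w, f, x, w, f] 3 distinct, len 6
[f, w, f, x, w, f, x] 3 distinct, len 7
[f, w, f, x, w, f, x, x] 3 distinct, len 8
[f, w, f, x, w, f, x, x, x] 3 distinct, len 9
[f, w, f, x, w, f, x, x, x, w] 3 distinct, len 10
[f, w, f, x, w, f, x, x, x, w, w] 3 distinct, len 11
[f, w, f, x, w, f, x, x, x, w, w, f] 3 distinct, len 12
[f, w, f, x, w, f, x, x, x, w, w, f, w] 3 distinct, len 13
[w, w, f, w, z] 3 distinct, len 5
Longest length with ≤3 distinct: 13.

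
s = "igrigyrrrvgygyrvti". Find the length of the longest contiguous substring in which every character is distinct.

6

[i] len 1
[i, g] len 2
[i, g, r] len 3
[g, r, i] len 3
[r, i, g] len 3
[r, i, g, y] len 4
[i, g, y, r] len 4
[r] len 1
[r] len 1
[r, v] len 2
[r, v, g] len 3
[r, v, g, y] len 4
[y, g] len 2
[g, y] len 2
[g, y, r] len 3
[g, y, r, v] len 4
[g, y, r, v, t] len 5
[g, y, r, v, t, i] len 6
Longest all-distinct length: 6.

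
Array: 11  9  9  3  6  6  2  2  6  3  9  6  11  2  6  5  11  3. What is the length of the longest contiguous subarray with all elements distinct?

5

add 11: [11] len 1
add 9: [11, 9] len 2
add 9 (repeat 9, move left end past it): [9] len 1
add 3: [9, 3] len 2
add 6: [9, 3, 6] len 3
add 6 (repeat 6, move left end past it): [6] len 1
add 2: [6, 2] len 2
add 2 (repeat 2, move left end past it): [2] len 1
add 6: [2, 6] len 2
add 3: [2, 6, 3] len 3
add 9: [2, 6, 3, 9] len 4
add 6 (repeat 6, move left end past it): [3, 9, 6] len 3
add 11: [3, 9, 6, 11] len 4
add 2: [3, 9, 6, 11, 2] len 5
add 6 (repeat 6, move left end past it): [11, 2, 6] len 3
add 5: [11, 2, 6, 5] len 4
add 11 (repeat 11, move left end past it): [2, 6, 5, 11] len 4
add 3: [2, 6, 5, 11, 3] len 5
Longest all-distinct length: 5.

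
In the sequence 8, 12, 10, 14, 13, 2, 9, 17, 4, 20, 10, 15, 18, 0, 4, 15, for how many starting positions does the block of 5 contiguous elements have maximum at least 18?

[8, 12, 10, 14, 13] → max 14
[12, 10, 14, 13, 2] → max 14
[10, 14, 13, 2, 9] → max 14
[14, 13, 2, 9, 17] → max 17
[13, 2, 9, 17, 4] → max 17
[2, 9, 17, 4, 20] → max 20  ≥ 18 ✓
[9, 17, 4, 20, 10] → max 20  ≥ 18 ✓
[17, 4, 20, 10, 15] → max 20  ≥ 18 ✓
[4, 20, 10, 15, 18] → max 20  ≥ 18 ✓
[20, 10, 15, 18, 0] → max 20  ≥ 18 ✓
[10, 15, 18, 0, 4] → max 18  ≥ 18 ✓
[15, 18, 0, 4, 15] → max 18  ≥ 18 ✓
7 windows satisfy the condition.

7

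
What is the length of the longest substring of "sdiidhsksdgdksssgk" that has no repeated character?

5

[s] len 1
[s, d] len 2
[s, d, i] len 3
[i] len 1
[i, d] len 2
[i, d, h] len 3
[i, d, h, s] len 4
[i, d, h, s, k] len 5
[k, s] len 2
[k, s, d] len 3
[k, s, d, g] len 4
[g, d] len 2
[g, d, k] len 3
[g, d, k, s] len 4
[s] len 1
[s] len 1
[s, g] len 2
[s, g, k] len 3
Longest all-distinct length: 5.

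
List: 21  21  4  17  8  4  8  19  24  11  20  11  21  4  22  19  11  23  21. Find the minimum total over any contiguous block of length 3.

[21, 21, 4] → sum 46
[21, 4, 17] → sum 42
[4, 17, 8] → sum 29
[17, 8, 4] → sum 29
[8, 4, 8] → sum 20
[4, 8, 19] → sum 31
[8, 19, 24] → sum 51
[19, 24, 11] → sum 54
[24, 11, 20] → sum 55
[11, 20, 11] → sum 42
[20, 11, 21] → sum 52
[11, 21, 4] → sum 36
[21, 4, 22] → sum 47
[4, 22, 19] → sum 45
[22, 19, 11] → sum 52
[19, 11, 23] → sum 53
[11, 23, 21] → sum 55
Minimum of these is 20.

20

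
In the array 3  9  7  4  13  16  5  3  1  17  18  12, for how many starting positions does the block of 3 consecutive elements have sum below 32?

6

[3, 9, 7] → sum 19  < 32 ✓
[9, 7, 4] → sum 20  < 32 ✓
[7, 4, 13] → sum 24  < 32 ✓
[4, 13, 16] → sum 33
[13, 16, 5] → sum 34
[16, 5, 3] → sum 24  < 32 ✓
[5, 3, 1] → sum 9  < 32 ✓
[3, 1, 17] → sum 21  < 32 ✓
[1, 17, 18] → sum 36
[17, 18, 12] → sum 47
6 windows satisfy the condition.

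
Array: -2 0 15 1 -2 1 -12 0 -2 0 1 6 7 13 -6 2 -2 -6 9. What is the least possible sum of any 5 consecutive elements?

-15

[-2, 0, 15, 1, -2] → sum 12
[0, 15, 1, -2, 1] → sum 15
[15, 1, -2, 1, -12] → sum 3
[1, -2, 1, -12, 0] → sum -12
[-2, 1, -12, 0, -2] → sum -15
[1, -12, 0, -2, 0] → sum -13
[-12, 0, -2, 0, 1] → sum -13
[0, -2, 0, 1, 6] → sum 5
[-2, 0, 1, 6, 7] → sum 12
[0, 1, 6, 7, 13] → sum 27
[1, 6, 7, 13, -6] → sum 21
[6, 7, 13, -6, 2] → sum 22
[7, 13, -6, 2, -2] → sum 14
[13, -6, 2, -2, -6] → sum 1
[-6, 2, -2, -6, 9] → sum -3
Least of these is -15.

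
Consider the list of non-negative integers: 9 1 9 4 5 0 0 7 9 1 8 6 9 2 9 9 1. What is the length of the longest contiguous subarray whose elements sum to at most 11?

4

→ 9: sum 9, len 1
→ 1: sum 10, len 2
→ 9 (dropped 9): sum 10, len 2
→ 4 (dropped 1, 9): sum 4, len 1
→ 5: sum 9, len 2
→ 0: sum 9, len 3
→ 0: sum 9, len 4
→ 7 (dropped 4, 5): sum 7, len 3
→ 9 (dropped 0, 0, 7): sum 9, len 1
→ 1: sum 10, len 2
→ 8 (dropped 9): sum 9, len 2
→ 6 (dropped 1, 8): sum 6, len 1
→ 9 (dropped 6): sum 9, len 1
→ 2: sum 11, len 2
→ 9 (dropped 9): sum 11, len 2
→ 9 (dropped 2, 9): sum 9, len 1
→ 1: sum 10, len 2
Longest length seen: 4.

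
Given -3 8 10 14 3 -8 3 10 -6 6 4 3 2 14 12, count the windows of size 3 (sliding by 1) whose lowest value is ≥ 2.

6

[-3, 8, 10] → min -3
[8, 10, 14] → min 8  ≥ 2 ✓
[10, 14, 3] → min 3  ≥ 2 ✓
[14, 3, -8] → min -8
[3, -8, 3] → min -8
[-8, 3, 10] → min -8
[3, 10, -6] → min -6
[10, -6, 6] → min -6
[-6, 6, 4] → min -6
[6, 4, 3] → min 3  ≥ 2 ✓
[4, 3, 2] → min 2  ≥ 2 ✓
[3, 2, 14] → min 2  ≥ 2 ✓
[2, 14, 12] → min 2  ≥ 2 ✓
6 windows satisfy the condition.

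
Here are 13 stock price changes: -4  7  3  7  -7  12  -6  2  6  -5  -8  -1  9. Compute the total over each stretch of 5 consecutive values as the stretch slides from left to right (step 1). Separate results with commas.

6, 22, 9, 8, 7, 9, -11, -6, 1

-4 7 3 7 -7 → sum 6
7 3 7 -7 12 → sum 22
3 7 -7 12 -6 → sum 9
7 -7 12 -6 2 → sum 8
-7 12 -6 2 6 → sum 7
12 -6 2 6 -5 → sum 9
-6 2 6 -5 -8 → sum -11
2 6 -5 -8 -1 → sum -6
6 -5 -8 -1 9 → sum 1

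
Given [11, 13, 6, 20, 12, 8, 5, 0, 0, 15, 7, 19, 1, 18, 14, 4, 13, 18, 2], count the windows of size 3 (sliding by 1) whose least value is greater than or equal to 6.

5

[11, 13, 6] → min 6  ≥ 6 ✓
[13, 6, 20] → min 6  ≥ 6 ✓
[6, 20, 12] → min 6  ≥ 6 ✓
[20, 12, 8] → min 8  ≥ 6 ✓
[12, 8, 5] → min 5
[8, 5, 0] → min 0
[5, 0, 0] → min 0
[0, 0, 15] → min 0
[0, 15, 7] → min 0
[15, 7, 19] → min 7  ≥ 6 ✓
[7, 19, 1] → min 1
[19, 1, 18] → min 1
[1, 18, 14] → min 1
[18, 14, 4] → min 4
[14, 4, 13] → min 4
[4, 13, 18] → min 4
[13, 18, 2] → min 2
5 windows satisfy the condition.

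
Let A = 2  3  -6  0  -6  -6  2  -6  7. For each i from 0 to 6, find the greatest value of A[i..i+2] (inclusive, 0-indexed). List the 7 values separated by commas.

3, 3, 0, 0, 2, 2, 7

Sliding a size-3 window across the 9 values:
2 3 -6 → max 3
3 -6 0 → max 3
-6 0 -6 → max 0
0 -6 -6 → max 0
-6 -6 2 → max 2
-6 2 -6 → max 2
2 -6 7 → max 7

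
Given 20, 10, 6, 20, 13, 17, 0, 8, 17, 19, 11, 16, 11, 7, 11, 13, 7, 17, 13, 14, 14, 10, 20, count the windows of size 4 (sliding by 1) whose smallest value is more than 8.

[20, 10, 6, 20] → min 6
[10, 6, 20, 13] → min 6
[6, 20, 13, 17] → min 6
[20, 13, 17, 0] → min 0
[13, 17, 0, 8] → min 0
[17, 0, 8, 17] → min 0
[0, 8, 17, 19] → min 0
[8, 17, 19, 11] → min 8
[17, 19, 11, 16] → min 11  > 8 ✓
[19, 11, 16, 11] → min 11  > 8 ✓
[11, 16, 11, 7] → min 7
[16, 11, 7, 11] → min 7
[11, 7, 11, 13] → min 7
[7, 11, 13, 7] → min 7
[11, 13, 7, 17] → min 7
[13, 7, 17, 13] → min 7
[7, 17, 13, 14] → min 7
[17, 13, 14, 14] → min 13  > 8 ✓
[13, 14, 14, 10] → min 10  > 8 ✓
[14, 14, 10, 20] → min 10  > 8 ✓
5 windows satisfy the condition.

5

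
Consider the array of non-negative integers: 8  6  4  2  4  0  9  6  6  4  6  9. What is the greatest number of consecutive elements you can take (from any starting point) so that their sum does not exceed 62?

11

Extend to the right; shrink from the left whenever the sum exceeds 62:
→ 8: sum 8, len 1
→ 6: sum 14, len 2
→ 4: sum 18, len 3
→ 2: sum 20, len 4
→ 4: sum 24, len 5
→ 0: sum 24, len 6
→ 9: sum 33, len 7
→ 6: sum 39, len 8
→ 6: sum 45, len 9
→ 4: sum 49, len 10
→ 6: sum 55, len 11
→ 9 (dropped 8): sum 56, len 11
Longest length seen: 11.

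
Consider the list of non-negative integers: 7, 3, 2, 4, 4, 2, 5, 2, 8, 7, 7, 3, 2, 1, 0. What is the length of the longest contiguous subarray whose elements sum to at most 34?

8

→ 7: sum 7, len 1
→ 3: sum 10, len 2
→ 2: sum 12, len 3
→ 4: sum 16, len 4
→ 4: sum 20, len 5
→ 2: sum 22, len 6
→ 5: sum 27, len 7
→ 2: sum 29, len 8
→ 8 (dropped 7): sum 30, len 8
→ 7 (dropped 3): sum 34, len 8
→ 7 (dropped 2, 4, 4): sum 31, len 6
→ 3: sum 34, len 7
→ 2 (dropped 2): sum 34, len 7
→ 1 (dropped 5): sum 30, len 7
→ 0: sum 30, len 8
Longest length seen: 8.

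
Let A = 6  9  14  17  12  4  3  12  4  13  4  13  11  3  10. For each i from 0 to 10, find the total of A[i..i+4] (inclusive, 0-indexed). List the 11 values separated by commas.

(6, 9, 14, 17, 12) → sum 58
(9, 14, 17, 12, 4) → sum 56
(14, 17, 12, 4, 3) → sum 50
(17, 12, 4, 3, 12) → sum 48
(12, 4, 3, 12, 4) → sum 35
(4, 3, 12, 4, 13) → sum 36
(3, 12, 4, 13, 4) → sum 36
(12, 4, 13, 4, 13) → sum 46
(4, 13, 4, 13, 11) → sum 45
(13, 4, 13, 11, 3) → sum 44
(4, 13, 11, 3, 10) → sum 41

58, 56, 50, 48, 35, 36, 36, 46, 45, 44, 41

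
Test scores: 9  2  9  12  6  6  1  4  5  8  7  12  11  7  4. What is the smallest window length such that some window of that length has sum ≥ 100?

add 9: running sum 9 < 100
add 2: running sum 11 < 100
add 9: running sum 20 < 100
add 12: running sum 32 < 100
add 6: running sum 38 < 100
add 6: running sum 44 < 100
add 1: running sum 45 < 100
add 4: running sum 49 < 100
add 5: running sum 54 < 100
add 8: running sum 62 < 100
add 7: running sum 69 < 100
add 12: running sum 81 < 100
add 11: running sum 92 < 100
add 7: running sum 99 < 100
end 14: [9, 2, 9, 12, 6, 6, 1, 4, 5, 8, 7, 12, 11, 7, 4] sum 103, len 15
Shortest qualifying length: 15.

15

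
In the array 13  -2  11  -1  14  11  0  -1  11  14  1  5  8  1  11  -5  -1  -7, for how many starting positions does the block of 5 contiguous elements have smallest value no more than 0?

11

13 -2 11 -1 14 → min -2  ≤ 0 ✓
-2 11 -1 14 11 → min -2  ≤ 0 ✓
11 -1 14 11 0 → min -1  ≤ 0 ✓
-1 14 11 0 -1 → min -1  ≤ 0 ✓
14 11 0 -1 11 → min -1  ≤ 0 ✓
11 0 -1 11 14 → min -1  ≤ 0 ✓
0 -1 11 14 1 → min -1  ≤ 0 ✓
-1 11 14 1 5 → min -1  ≤ 0 ✓
11 14 1 5 8 → min 1
14 1 5 8 1 → min 1
1 5 8 1 11 → min 1
5 8 1 11 -5 → min -5  ≤ 0 ✓
8 1 11 -5 -1 → min -5  ≤ 0 ✓
1 11 -5 -1 -7 → min -7  ≤ 0 ✓
11 windows satisfy the condition.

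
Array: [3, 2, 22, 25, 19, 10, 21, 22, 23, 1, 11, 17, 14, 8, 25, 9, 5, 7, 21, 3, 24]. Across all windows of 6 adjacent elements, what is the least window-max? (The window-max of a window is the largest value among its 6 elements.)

3 2 22 25 19 10 → max 25
2 22 25 19 10 21 → max 25
22 25 19 10 21 22 → max 25
25 19 10 21 22 23 → max 25
19 10 21 22 23 1 → max 23
10 21 22 23 1 11 → max 23
21 22 23 1 11 17 → max 23
22 23 1 11 17 14 → max 23
23 1 11 17 14 8 → max 23
1 11 17 14 8 25 → max 25
11 17 14 8 25 9 → max 25
17 14 8 25 9 5 → max 25
14 8 25 9 5 7 → max 25
8 25 9 5 7 21 → max 25
25 9 5 7 21 3 → max 25
9 5 7 21 3 24 → max 24
Least of these is 23.

23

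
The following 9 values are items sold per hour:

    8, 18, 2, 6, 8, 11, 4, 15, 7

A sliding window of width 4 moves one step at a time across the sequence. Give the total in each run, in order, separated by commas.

34, 34, 27, 29, 38, 37

Sliding a size-4 window across the 9 values:
(8, 18, 2, 6) → sum 34
(18, 2, 6, 8) → sum 34
(2, 6, 8, 11) → sum 27
(6, 8, 11, 4) → sum 29
(8, 11, 4, 15) → sum 38
(11, 4, 15, 7) → sum 37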